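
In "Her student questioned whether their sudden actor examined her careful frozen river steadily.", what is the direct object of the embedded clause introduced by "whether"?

her careful frozen river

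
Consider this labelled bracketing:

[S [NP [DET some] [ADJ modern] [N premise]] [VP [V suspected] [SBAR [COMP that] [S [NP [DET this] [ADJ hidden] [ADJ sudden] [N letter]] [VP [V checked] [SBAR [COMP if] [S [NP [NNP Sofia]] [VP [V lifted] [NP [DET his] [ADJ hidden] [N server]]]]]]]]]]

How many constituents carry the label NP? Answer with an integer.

4

Listing each NP by its span: [NP some modern premise]; [NP this hidden sudden letter]; [NP Sofia]; [NP his hidden server] — that makes 4.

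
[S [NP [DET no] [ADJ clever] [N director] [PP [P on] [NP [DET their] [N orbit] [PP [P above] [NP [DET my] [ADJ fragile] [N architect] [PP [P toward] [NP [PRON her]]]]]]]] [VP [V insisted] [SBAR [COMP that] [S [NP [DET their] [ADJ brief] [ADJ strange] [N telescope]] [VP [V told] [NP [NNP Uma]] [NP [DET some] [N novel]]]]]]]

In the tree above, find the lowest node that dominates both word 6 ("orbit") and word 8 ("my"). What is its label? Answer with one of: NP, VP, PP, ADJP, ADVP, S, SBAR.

NP

The smallest bracket enclosing both words is [NP their orbit above my fragile architect toward her], so the label is NP.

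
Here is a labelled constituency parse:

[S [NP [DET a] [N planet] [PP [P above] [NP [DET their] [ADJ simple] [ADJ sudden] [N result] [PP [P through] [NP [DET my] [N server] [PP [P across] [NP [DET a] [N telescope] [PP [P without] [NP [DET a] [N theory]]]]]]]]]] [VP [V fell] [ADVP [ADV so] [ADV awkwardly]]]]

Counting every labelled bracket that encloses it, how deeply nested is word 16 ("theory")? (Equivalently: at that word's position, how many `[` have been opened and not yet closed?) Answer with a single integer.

11

Counting open brackets not yet closed at "theory": [S [NP [PP [NP [PP [NP [PP [NP [PP [NP [N = 11.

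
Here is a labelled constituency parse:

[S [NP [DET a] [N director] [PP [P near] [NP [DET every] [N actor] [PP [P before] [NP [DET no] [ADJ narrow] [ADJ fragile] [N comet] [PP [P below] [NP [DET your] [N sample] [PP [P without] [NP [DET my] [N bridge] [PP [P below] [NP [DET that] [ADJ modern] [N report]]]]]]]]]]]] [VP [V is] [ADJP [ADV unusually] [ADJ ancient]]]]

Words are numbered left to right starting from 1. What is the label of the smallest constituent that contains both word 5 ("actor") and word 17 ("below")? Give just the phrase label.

NP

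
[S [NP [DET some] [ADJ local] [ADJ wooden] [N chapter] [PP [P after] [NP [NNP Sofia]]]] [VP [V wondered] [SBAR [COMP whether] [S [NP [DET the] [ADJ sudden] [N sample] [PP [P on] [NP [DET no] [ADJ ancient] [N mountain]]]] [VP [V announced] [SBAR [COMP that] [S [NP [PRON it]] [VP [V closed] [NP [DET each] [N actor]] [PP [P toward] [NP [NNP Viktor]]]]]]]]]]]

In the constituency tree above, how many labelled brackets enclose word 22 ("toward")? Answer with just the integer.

The word sits inside P, which is inside PP, inside VP, inside S, inside SBAR, inside VP, inside S, inside SBAR, inside VP, inside S — 10 brackets in all.

10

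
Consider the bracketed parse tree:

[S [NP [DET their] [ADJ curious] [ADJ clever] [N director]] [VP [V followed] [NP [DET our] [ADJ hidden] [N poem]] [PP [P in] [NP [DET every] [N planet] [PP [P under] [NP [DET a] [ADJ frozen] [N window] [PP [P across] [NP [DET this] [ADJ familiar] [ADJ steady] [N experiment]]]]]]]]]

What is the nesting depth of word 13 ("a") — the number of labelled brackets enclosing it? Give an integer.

7

The word sits inside DET, which is inside NP, inside PP, inside NP, inside PP, inside VP, inside S — 7 brackets in all.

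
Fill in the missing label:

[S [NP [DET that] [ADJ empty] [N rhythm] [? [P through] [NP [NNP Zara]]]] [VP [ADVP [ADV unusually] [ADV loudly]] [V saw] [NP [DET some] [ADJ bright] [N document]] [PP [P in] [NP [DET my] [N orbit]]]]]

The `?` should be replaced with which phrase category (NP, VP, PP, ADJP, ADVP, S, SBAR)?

PP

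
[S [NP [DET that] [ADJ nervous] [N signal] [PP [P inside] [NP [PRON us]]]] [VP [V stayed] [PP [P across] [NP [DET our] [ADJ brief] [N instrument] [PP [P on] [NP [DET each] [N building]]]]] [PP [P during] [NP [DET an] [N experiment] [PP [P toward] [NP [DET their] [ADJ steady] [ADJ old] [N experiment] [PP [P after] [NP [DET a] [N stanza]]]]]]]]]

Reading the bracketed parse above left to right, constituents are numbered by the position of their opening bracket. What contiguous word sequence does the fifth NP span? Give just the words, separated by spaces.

The NP opening brackets appear, in order, over: "that nervous signal inside us"; "us"; "our brief instrument on each building"; "each building"; "an experiment toward their steady old experiment after a stanza"; "their steady old experiment after a stanza"; "a stanza". The fifth one spans "an experiment toward their steady old experiment after a stanza".

an experiment toward their steady old experiment after a stanza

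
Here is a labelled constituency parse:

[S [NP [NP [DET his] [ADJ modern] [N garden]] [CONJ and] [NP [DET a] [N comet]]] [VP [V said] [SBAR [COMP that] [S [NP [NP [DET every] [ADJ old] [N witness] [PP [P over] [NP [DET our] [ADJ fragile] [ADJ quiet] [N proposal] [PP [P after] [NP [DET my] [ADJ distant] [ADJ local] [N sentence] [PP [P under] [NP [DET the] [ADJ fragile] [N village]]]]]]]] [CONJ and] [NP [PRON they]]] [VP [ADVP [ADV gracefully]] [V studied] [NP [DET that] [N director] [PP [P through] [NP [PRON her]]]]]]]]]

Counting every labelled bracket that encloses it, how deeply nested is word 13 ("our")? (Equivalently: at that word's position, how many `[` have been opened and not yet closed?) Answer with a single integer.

9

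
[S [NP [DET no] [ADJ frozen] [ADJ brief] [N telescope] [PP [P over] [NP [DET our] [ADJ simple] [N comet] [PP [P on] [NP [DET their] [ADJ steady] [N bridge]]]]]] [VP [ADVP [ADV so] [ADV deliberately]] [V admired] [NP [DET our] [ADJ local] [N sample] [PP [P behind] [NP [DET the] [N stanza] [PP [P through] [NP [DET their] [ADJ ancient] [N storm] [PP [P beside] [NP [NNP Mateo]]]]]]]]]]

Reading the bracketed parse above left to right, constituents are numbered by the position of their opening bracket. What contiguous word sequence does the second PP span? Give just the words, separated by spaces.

Opening `[PP` markers occur at word positions 5, 9, 19, 22, 26; the second of these opens the constituent [PP on their steady bridge].

on their steady bridge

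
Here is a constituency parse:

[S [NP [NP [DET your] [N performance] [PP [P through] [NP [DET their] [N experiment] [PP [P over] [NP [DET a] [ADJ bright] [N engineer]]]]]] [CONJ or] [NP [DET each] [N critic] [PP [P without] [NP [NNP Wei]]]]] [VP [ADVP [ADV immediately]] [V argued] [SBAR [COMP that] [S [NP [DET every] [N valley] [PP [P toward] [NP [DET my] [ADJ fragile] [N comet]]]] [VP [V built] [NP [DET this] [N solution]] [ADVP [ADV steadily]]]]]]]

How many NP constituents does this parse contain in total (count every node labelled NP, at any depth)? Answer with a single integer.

9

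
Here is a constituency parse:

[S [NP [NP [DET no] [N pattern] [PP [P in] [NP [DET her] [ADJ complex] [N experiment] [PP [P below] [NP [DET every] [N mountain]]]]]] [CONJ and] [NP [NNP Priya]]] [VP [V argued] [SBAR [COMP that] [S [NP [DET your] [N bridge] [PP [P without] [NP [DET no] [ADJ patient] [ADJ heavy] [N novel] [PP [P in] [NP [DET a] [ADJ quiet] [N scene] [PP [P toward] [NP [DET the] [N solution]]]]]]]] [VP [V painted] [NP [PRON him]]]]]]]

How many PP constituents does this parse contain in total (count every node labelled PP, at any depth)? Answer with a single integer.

5

Listing each PP by its span: [PP in her complex experiment below every mountain]; [PP below every mountain]; [PP without no patient heavy novel in a quiet scene toward the solution]; [PP in a quiet scene toward the solution]; [PP toward the solution] — that makes 5.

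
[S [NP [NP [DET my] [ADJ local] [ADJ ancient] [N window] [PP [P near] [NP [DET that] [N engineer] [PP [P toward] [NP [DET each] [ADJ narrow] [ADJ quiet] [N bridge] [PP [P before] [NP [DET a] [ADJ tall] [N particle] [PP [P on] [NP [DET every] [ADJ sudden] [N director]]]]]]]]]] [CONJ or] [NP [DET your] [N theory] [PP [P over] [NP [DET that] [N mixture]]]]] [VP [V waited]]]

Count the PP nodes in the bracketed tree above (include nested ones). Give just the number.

Listing each PP by its span: [PP near that engineer toward each narrow quiet bridge before a tall particle on every sudden director]; [PP toward each narrow quiet bridge before a tall particle on every sudden director]; [PP before a tall particle on every sudden director]; [PP on every sudden director]; [PP over that mixture] — that makes 5.

5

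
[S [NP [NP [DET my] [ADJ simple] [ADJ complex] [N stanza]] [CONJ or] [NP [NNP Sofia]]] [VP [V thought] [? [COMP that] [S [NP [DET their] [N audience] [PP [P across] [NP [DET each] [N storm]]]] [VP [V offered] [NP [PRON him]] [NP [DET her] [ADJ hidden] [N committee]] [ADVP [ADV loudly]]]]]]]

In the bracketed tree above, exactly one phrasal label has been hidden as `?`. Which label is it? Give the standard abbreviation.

The `?` node immediately contains: COMP 'that', S. That is the internal structure of a subordinate clause, so the label is SBAR.

SBAR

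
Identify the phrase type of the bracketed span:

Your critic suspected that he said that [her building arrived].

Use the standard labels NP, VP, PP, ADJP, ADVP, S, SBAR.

S

"arrived" is the head of the bracketed span, so the span is a clause: S.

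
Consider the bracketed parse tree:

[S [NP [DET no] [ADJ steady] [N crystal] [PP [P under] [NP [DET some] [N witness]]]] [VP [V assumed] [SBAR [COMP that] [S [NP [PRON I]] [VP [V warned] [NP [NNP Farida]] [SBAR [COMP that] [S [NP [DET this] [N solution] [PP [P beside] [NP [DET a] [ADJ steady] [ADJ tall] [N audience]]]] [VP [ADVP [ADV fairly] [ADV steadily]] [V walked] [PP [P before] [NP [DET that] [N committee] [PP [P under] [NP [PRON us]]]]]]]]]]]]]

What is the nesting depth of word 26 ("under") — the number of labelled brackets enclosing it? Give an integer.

12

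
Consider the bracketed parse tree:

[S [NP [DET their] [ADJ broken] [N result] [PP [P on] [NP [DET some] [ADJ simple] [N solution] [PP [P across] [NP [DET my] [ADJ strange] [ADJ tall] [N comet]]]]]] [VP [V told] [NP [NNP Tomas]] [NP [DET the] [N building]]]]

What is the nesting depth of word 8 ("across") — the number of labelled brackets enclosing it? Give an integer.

6

Counting open brackets not yet closed at "across": [S [NP [PP [NP [PP [P = 6.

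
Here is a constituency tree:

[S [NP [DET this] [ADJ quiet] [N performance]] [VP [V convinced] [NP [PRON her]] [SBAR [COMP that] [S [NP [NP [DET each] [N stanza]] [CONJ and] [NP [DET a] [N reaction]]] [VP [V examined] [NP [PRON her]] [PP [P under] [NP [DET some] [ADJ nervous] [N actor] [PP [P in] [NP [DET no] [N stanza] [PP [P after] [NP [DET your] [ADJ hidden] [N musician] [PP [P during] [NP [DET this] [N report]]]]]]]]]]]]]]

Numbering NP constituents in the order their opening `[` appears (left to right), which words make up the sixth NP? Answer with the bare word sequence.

her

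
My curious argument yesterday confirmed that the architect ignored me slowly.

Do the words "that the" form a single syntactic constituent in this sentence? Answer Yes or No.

No

The smallest constituent containing the whole sequence is the subordinate clause [SBAR that the architect ignored me slowly], but the sequence is only part of it — it straddles the boundary between complementizer "that" and clause "the architect ignored me slowly".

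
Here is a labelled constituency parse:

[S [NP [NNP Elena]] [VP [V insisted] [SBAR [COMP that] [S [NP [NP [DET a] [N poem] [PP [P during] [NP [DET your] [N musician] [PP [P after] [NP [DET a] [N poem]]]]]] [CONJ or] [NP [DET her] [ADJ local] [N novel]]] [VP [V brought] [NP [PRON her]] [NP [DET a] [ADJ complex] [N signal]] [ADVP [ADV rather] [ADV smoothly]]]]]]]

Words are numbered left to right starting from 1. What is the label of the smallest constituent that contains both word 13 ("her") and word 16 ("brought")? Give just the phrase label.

S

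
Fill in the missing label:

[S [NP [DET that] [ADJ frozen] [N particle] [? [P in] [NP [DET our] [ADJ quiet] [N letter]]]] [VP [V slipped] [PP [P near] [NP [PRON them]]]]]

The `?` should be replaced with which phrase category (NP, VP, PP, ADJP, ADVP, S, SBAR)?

PP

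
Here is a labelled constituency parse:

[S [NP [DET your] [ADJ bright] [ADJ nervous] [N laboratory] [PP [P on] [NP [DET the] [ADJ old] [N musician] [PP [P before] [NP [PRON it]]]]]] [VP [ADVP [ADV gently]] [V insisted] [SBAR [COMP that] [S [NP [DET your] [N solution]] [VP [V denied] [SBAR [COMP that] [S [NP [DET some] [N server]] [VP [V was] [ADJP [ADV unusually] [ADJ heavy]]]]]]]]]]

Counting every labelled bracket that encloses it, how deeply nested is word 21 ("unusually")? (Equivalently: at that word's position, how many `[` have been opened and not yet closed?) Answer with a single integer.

10

The word sits inside ADV, which is inside ADJP, inside VP, inside S, inside SBAR, inside VP, inside S, inside SBAR, inside VP, inside S — 10 brackets in all.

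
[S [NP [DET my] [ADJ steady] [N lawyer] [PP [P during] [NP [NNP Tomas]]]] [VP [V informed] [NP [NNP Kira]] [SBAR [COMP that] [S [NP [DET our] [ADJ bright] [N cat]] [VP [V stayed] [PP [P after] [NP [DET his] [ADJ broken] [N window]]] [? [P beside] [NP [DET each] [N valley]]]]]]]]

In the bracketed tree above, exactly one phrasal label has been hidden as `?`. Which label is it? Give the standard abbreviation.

PP

The `?` node immediately contains: P 'beside', NP. That is the internal structure of a prepositional phrase, so the label is PP.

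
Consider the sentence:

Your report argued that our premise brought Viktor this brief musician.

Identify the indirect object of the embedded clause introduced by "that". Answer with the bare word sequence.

Viktor

The verb of the embedded clause introduced by "that" is "brought"; its indirect object is the NP "Viktor".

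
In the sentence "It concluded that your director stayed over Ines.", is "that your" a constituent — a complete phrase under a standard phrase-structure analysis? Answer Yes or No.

No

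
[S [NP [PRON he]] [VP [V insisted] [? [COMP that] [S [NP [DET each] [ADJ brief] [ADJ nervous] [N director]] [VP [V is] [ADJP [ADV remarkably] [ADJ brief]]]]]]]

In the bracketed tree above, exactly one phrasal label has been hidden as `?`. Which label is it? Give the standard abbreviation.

SBAR

A constituent whose immediate children are COMP 'that', S is a subordinate clause: SBAR.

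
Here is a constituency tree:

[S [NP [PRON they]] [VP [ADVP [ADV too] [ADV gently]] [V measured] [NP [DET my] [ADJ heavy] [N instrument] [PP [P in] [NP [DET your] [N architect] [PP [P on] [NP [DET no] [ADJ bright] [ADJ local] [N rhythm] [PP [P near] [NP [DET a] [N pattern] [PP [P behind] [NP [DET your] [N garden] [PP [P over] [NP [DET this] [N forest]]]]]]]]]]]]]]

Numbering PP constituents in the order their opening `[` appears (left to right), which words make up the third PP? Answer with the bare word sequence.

near a pattern behind your garden over this forest

Opening `[PP` markers occur at word positions 8, 11, 16, 19, 22; the third of these opens the constituent [PP near a pattern behind your garden over this forest].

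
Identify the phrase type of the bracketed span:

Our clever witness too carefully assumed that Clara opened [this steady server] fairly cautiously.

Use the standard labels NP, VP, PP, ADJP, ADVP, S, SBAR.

"server" is the head of the bracketed span, so the span is a noun phrase: NP.

NP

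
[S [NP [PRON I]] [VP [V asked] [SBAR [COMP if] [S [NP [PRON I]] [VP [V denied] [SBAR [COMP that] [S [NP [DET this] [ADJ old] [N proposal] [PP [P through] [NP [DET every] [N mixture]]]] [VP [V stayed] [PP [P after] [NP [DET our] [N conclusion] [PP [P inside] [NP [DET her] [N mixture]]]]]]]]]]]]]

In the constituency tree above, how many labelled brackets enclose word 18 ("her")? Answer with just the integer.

13

Counting open brackets not yet closed at "her": [S [VP [SBAR [S [VP [SBAR [S [VP [PP [NP [PP [NP [DET = 13.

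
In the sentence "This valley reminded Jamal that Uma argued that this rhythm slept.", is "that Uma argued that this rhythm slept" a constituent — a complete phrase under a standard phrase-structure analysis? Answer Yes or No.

Yes

These words form the whole subordinate clause headed by "that", so yes — one constituent.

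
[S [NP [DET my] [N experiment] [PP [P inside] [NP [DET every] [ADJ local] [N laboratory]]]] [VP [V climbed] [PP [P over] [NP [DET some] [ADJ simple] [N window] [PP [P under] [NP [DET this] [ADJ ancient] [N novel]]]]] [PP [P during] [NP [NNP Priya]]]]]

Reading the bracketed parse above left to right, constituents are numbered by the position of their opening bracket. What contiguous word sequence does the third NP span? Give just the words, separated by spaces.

Opening `[NP` markers occur at word positions 1, 4, 9, 13, 17; the third of these opens the constituent [NP some simple window under this ancient novel].

some simple window under this ancient novel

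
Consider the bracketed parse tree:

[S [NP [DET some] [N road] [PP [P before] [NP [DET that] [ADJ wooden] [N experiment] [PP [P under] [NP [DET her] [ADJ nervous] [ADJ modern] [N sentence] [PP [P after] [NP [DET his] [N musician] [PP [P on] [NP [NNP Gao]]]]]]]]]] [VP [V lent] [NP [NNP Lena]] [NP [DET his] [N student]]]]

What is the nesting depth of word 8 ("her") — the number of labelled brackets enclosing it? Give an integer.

7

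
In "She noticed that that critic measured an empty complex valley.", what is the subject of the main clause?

The subject of the main clause is the NP immediately before the verb "noticed": "she".

she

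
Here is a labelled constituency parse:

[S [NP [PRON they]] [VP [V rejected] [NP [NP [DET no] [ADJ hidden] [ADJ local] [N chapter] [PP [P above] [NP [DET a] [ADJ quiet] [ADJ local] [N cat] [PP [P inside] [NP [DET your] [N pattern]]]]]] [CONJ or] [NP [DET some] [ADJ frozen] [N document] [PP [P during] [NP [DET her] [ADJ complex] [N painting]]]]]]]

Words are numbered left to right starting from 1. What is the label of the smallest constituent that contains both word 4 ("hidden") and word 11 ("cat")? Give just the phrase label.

Both words fall inside [NP no hidden local chapter above a quiet local cat inside your pattern] (words 3–14), and no smaller constituent contains them both. Label: NP.

NP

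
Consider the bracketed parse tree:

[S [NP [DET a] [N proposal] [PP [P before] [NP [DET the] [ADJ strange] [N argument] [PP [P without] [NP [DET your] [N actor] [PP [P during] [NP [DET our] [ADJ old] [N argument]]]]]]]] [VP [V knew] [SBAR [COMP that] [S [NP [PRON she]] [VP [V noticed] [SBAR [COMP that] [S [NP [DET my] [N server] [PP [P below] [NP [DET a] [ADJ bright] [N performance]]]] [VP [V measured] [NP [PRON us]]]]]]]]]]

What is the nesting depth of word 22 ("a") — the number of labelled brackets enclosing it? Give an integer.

Path from the root down to the word: S → VP → SBAR → S → VP → SBAR → S → NP → PP → NP → DET. That is 11 enclosing brackets.

11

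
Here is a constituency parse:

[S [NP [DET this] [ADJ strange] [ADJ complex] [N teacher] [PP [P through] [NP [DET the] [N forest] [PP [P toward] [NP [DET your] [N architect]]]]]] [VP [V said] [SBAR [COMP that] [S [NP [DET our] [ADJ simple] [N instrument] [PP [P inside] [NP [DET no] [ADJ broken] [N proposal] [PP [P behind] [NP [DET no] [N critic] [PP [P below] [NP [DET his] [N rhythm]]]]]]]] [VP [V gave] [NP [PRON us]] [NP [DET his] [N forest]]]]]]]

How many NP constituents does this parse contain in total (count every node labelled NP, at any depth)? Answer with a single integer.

The NP constituents are: [NP this strange complex teacher through the forest toward your architect]; [NP the forest toward your architect]; [NP your architect]; [NP our simple instrument inside no broken proposal behind no critic below his rhythm]; [NP no broken proposal behind no critic below his rhythm]; [NP no critic below his rhythm] …. Total: 9.

9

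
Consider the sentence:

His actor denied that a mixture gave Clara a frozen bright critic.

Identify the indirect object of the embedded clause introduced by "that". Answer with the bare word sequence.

The verb of the embedded clause introduced by "that" is "gave"; its indirect object is the NP "Clara".

Clara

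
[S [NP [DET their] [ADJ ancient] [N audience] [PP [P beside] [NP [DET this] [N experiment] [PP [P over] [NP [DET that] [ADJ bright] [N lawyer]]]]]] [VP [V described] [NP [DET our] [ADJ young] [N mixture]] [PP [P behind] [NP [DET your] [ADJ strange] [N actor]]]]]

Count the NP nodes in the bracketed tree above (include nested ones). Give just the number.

Listing each NP by its span: [NP their ancient audience beside this experiment over that bright lawyer]; [NP this experiment over that bright lawyer]; [NP that bright lawyer]; [NP our young mixture]; [NP your strange actor] — that makes 5.

5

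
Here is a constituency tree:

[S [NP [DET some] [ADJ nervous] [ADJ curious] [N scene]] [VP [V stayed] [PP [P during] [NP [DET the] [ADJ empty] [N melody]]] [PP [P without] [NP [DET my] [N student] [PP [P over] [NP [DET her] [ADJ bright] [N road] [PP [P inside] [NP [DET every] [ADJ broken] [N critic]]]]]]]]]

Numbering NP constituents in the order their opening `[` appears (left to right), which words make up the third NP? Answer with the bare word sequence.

my student over her bright road inside every broken critic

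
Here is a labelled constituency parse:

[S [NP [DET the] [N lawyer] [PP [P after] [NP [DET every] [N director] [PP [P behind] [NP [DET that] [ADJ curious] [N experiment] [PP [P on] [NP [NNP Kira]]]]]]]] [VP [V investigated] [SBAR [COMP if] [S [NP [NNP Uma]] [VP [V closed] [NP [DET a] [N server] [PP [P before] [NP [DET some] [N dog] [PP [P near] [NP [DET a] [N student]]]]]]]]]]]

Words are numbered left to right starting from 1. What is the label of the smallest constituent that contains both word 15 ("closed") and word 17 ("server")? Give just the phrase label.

Word 15 lies under S → VP → SBAR → S → VP → V; word 17 lies under S → VP → SBAR → S → VP → NP → N. The lowest shared node is the VP.

VP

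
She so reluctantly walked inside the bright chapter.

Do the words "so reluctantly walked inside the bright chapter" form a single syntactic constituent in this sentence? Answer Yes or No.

"so reluctantly walked inside the bright chapter" is exactly the verb phrase [VP so reluctantly walked inside the bright chapter], a complete constituent.

Yes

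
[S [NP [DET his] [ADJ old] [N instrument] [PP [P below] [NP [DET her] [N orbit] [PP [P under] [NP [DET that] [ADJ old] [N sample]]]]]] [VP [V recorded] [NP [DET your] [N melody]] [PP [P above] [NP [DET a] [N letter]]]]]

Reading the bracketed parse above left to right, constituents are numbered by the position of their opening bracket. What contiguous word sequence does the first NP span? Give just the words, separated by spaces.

Opening `[NP` markers occur at word positions 1, 5, 8, 12, 15; the first of these opens the constituent [NP his old instrument below her orbit under that old sample].

his old instrument below her orbit under that old sample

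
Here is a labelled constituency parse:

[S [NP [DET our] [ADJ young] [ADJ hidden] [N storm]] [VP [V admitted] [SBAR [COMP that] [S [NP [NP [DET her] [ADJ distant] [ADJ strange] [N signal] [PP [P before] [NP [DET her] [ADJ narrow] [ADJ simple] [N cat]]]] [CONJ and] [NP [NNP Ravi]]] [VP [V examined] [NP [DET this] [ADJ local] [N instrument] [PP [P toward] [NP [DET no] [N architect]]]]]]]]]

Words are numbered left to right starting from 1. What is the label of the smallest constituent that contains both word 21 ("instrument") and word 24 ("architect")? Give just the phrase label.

Word 21 lies under S → VP → SBAR → S → VP → NP → N; word 24 lies under S → VP → SBAR → S → VP → NP → PP → NP → N. The lowest shared node is the NP.

NP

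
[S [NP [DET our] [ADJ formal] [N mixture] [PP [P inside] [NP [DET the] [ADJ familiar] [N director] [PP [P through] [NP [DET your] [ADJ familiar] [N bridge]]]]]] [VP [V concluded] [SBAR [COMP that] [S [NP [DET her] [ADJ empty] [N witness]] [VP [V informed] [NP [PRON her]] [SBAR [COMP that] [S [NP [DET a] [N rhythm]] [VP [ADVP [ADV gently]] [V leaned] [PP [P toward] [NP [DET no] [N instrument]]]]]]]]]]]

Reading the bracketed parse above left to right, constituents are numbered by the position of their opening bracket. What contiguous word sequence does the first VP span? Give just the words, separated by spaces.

concluded that her empty witness informed her that a rhythm gently leaned toward no instrument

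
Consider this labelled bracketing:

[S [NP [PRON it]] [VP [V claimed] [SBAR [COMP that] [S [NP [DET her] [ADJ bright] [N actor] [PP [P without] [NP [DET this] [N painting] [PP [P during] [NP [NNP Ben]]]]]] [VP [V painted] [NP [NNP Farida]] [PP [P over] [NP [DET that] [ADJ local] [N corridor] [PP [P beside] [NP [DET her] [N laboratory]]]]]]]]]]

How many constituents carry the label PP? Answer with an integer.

Scanning left to right, an opening `[PP` appears at word positions 7, 10, 14, 18 — 4 in total.

4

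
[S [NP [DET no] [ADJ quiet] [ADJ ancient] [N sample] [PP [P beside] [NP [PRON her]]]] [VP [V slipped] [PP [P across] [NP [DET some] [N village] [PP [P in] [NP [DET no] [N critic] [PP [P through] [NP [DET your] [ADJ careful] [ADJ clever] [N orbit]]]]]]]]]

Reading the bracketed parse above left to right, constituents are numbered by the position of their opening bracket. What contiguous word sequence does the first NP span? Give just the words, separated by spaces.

no quiet ancient sample beside her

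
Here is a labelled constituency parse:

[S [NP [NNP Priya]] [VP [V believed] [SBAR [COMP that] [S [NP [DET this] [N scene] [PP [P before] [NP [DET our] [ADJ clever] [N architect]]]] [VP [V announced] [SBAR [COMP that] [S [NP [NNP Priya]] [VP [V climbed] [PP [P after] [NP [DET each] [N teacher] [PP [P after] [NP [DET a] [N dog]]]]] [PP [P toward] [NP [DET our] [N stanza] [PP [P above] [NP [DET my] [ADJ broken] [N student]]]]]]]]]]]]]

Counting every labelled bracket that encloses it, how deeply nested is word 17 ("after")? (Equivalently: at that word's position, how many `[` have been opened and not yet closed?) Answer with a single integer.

12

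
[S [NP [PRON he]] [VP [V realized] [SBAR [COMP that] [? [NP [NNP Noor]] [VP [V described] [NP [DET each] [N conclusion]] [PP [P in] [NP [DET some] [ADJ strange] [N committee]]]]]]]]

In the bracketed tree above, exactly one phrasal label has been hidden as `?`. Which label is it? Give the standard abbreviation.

S

The `?` node immediately contains: NP, VP. That is the internal structure of a clause, so the label is S.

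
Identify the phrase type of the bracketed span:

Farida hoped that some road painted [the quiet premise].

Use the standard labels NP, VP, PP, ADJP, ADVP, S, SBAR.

NP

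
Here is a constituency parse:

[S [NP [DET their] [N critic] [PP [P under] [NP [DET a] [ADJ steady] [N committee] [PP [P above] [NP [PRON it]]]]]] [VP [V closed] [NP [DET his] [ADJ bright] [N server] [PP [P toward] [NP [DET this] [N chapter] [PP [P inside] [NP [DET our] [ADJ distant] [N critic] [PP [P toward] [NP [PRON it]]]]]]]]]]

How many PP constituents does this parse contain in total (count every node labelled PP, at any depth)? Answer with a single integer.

5

Listing each PP by its span: [PP under a steady committee above it]; [PP above it]; [PP toward this chapter inside our distant critic toward it]; [PP inside our distant critic toward it]; [PP toward it] — that makes 5.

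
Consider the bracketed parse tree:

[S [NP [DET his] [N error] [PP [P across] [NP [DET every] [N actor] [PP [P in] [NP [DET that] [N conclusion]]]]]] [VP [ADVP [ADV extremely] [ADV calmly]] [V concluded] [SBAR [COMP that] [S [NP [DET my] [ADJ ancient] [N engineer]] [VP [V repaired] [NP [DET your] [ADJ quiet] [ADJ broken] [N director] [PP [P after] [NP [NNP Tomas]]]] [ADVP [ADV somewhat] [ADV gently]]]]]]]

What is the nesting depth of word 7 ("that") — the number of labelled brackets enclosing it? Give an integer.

Path from the root down to the word: S → NP → PP → NP → PP → NP → DET. That is 7 enclosing brackets.

7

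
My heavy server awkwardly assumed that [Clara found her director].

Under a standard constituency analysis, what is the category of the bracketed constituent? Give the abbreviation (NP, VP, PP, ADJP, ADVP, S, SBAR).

S

The span is built around the head "found" — a clause (S).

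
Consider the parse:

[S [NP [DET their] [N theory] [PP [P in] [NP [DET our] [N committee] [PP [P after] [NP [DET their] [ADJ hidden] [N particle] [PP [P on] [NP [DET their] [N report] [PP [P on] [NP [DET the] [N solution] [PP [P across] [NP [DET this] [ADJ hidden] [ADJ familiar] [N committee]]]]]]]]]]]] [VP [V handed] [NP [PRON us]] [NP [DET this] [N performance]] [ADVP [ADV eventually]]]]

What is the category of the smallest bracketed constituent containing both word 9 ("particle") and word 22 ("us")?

S

The smallest bracket enclosing both words is [S their theory in our committee after their hidden particle on their report on the solution across this hidden familiar committee handed us this performance eventually], so the label is S.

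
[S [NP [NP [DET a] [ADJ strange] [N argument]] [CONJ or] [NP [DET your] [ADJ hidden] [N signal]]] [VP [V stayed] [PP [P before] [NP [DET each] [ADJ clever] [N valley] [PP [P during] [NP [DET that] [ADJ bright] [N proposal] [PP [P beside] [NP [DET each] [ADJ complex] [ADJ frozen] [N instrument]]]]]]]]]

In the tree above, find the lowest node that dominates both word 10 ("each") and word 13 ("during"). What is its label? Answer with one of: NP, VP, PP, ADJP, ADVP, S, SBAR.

Both words fall inside [NP each clever valley during that bright proposal beside each complex frozen instrument] (words 10–21), and no smaller constituent contains them both. Label: NP.

NP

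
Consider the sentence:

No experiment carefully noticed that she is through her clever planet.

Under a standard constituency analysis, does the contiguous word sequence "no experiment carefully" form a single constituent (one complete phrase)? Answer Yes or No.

The smallest constituent containing the whole sequence is the clause [S no experiment carefully noticed that she is through her clever planet], but the sequence is only part of it — it straddles the boundary between noun phrase "no experiment" and verb phrase "carefully noticed that she is through her clever planet".

No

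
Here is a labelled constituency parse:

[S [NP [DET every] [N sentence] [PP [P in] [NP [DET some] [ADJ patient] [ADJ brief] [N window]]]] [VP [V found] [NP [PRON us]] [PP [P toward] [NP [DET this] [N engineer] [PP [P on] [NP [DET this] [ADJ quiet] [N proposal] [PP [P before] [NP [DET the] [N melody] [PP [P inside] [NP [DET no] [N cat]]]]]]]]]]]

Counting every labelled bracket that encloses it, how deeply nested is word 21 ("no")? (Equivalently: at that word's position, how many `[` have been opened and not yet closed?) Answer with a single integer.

Counting open brackets not yet closed at "no": [S [VP [PP [NP [PP [NP [PP [NP [PP [NP [DET = 11.

11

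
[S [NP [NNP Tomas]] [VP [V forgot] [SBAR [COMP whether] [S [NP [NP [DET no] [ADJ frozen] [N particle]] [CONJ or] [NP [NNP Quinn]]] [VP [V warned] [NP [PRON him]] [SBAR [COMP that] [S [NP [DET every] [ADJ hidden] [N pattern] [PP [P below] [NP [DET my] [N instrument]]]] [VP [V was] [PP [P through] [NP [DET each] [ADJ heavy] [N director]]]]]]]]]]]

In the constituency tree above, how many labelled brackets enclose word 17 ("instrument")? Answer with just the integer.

11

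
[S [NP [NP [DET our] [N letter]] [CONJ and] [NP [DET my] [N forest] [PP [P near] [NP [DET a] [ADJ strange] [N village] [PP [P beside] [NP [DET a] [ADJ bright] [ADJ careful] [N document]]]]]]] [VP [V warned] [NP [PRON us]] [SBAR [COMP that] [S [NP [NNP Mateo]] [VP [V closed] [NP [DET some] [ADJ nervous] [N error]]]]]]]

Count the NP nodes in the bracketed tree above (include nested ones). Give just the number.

8

Listing each NP by its span: [NP our letter and my forest near a strange village beside a bright careful document]; [NP our letter]; [NP my forest near a strange village beside a bright careful document]; [NP a strange village beside a bright careful document]; [NP a bright careful document]; [NP us] … — that makes 8.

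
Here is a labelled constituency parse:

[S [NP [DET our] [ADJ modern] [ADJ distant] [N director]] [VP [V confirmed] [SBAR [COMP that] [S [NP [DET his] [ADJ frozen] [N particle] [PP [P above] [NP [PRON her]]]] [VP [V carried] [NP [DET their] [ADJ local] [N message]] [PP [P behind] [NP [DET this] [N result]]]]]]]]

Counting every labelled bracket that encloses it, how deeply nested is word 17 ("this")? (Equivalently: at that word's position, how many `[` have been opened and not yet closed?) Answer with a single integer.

8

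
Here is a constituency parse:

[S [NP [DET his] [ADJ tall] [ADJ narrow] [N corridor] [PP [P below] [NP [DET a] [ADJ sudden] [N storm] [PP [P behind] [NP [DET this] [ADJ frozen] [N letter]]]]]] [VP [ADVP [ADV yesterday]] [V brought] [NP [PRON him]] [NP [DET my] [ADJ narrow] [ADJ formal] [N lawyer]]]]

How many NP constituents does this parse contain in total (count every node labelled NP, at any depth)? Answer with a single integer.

5

Scanning left to right, an opening `[NP` appears at word positions 1, 6, 10, 15, 16 — 5 in total.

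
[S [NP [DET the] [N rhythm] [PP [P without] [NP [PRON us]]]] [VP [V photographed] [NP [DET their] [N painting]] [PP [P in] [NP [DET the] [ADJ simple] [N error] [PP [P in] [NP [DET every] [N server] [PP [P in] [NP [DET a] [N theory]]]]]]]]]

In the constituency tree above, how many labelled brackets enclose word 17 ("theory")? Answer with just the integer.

The word sits inside N, which is inside NP, inside PP, inside NP, inside PP, inside NP, inside PP, inside VP, inside S — 9 brackets in all.

9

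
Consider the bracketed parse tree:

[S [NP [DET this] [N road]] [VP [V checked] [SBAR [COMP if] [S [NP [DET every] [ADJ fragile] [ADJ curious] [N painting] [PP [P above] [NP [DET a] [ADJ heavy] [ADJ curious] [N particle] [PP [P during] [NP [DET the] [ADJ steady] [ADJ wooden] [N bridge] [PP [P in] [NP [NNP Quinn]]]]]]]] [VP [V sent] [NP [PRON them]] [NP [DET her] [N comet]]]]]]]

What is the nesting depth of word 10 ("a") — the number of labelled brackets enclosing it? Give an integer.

8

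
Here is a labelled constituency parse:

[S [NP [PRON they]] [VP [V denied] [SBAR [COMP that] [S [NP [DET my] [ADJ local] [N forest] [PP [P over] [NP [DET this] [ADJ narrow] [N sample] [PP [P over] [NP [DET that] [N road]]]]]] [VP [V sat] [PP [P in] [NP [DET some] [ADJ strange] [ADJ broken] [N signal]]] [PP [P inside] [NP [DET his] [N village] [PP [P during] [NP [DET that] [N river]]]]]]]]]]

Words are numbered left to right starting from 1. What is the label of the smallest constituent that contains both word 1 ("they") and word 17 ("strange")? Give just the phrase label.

The smallest bracket enclosing both words is [S they denied that my local forest over this narrow sample over that road sat in some strange broken signal inside his village during that river], so the label is S.

S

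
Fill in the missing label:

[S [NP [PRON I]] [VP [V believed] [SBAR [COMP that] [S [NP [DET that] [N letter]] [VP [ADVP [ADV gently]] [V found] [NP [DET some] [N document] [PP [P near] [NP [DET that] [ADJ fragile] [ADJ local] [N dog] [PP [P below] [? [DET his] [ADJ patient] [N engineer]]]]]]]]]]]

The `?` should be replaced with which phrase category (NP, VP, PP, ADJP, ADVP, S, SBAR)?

A constituent whose immediate children are DET 'his', ADJ 'patient', N 'engineer' is a noun phrase: NP.

NP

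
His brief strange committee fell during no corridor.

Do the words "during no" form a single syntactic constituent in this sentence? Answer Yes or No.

The sequence begins inside the preposition "during" and ends inside the noun phrase "no corridor"; it crosses a phrase boundary, so no single node in the tree spans exactly those words.

No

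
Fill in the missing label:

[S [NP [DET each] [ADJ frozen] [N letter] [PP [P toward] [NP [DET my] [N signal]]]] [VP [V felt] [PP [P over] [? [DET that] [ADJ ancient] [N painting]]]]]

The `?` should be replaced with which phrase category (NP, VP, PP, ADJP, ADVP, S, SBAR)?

NP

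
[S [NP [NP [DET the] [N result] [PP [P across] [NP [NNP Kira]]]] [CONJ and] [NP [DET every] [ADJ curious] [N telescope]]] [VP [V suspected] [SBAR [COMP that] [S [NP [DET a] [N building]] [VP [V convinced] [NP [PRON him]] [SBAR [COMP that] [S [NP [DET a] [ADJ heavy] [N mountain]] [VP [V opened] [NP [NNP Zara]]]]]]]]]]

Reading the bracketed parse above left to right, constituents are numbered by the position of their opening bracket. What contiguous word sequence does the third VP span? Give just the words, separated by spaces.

opened Zara

Opening `[VP` markers occur at word positions 9, 13, 19; the third of these opens the constituent [VP opened Zara].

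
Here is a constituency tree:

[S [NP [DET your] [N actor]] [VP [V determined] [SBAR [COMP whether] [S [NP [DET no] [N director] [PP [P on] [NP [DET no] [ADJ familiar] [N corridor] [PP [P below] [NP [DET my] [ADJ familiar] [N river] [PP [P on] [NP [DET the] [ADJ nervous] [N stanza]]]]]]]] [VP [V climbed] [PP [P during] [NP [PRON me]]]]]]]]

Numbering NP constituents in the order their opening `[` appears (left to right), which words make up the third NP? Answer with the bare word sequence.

no familiar corridor below my familiar river on the nervous stanza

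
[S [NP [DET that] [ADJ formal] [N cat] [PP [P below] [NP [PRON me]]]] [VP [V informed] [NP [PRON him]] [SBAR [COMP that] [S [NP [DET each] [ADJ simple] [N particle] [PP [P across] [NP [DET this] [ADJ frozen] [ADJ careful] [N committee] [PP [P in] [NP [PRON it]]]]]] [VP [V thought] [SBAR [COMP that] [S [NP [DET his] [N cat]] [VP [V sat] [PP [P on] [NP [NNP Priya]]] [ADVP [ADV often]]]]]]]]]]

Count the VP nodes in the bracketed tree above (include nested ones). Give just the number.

3

The VP constituents are: [VP informed him that each simple particle across this frozen careful committee in it thought that his cat sat on Priya often]; [VP thought that his cat sat on Priya often]; [VP sat on Priya often]. Total: 3.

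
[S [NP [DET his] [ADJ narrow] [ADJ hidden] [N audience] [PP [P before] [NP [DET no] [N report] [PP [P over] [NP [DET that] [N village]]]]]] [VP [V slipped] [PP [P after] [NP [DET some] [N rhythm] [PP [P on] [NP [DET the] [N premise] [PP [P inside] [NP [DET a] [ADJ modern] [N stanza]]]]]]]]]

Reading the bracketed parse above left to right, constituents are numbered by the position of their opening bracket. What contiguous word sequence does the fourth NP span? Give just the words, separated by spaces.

some rhythm on the premise inside a modern stanza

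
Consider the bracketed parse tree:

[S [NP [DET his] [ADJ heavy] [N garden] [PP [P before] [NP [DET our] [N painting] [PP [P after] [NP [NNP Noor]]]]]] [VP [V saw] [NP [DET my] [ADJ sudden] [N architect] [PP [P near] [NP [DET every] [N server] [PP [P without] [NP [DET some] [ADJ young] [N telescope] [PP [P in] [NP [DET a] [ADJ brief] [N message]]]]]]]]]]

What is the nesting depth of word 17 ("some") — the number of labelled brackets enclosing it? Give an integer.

8

Counting open brackets not yet closed at "some": [S [VP [NP [PP [NP [PP [NP [DET = 8.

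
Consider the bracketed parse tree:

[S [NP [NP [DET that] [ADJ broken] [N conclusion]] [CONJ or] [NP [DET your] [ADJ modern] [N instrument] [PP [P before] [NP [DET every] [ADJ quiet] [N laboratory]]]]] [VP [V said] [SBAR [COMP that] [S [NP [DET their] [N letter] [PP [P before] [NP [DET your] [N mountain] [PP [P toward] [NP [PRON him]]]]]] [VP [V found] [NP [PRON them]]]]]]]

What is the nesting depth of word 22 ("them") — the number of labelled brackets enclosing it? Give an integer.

7

Counting open brackets not yet closed at "them": [S [VP [SBAR [S [VP [NP [PRON = 7.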